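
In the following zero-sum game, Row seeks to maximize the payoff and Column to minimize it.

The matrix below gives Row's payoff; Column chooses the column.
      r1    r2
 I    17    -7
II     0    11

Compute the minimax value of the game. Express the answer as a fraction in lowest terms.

187/35

Row minima are -7 and 0, so Row's maximin is 0; column maxima are 17 and 11, so Column's minimax is 11. These differ, so the equilibrium is in mixed strategies.
Let Row play I with probability p. Column is indifferent when 17p = −7p + 11(1−p), giving p = 11/35.
Let Column play r1 with probability q. Row is indifferent when 17q − 7(1−q) = 11(1−q), giving q = 18/35.
The value is 17·(18/35) + (-7)·(17/35) = 187/35.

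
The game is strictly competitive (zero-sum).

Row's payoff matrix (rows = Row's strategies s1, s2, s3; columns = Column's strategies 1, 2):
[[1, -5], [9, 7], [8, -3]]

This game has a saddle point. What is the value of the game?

7

Row minima: -5, 7, -3 → Row's maximin is 7.
Column maxima: 9, 7 → Column's minimax is 7.
They coincide at (s2, 2), so the value is 7.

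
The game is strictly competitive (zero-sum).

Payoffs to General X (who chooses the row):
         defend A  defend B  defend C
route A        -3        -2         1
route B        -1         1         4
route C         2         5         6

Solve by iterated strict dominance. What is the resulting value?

2

Row route A is strictly dominated by row route B (-1>-3, 1>-2, 4>1); eliminate route A.
Column defend B is strictly dominated by defend A for General Y (-1<1, 2<5); eliminate defend B.
Column defend C is strictly dominated by defend A for General Y (-1<4, 2<6); eliminate defend C.
Row route B is strictly dominated by row route C (2>-1); eliminate route B.
Only (route C, defend A) remains, with payoff 2.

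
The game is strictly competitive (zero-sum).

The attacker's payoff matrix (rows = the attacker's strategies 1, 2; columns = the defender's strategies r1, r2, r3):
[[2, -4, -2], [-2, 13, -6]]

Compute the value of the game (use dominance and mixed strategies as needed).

Column r1 is strictly dominated by r3 for the defender (it gives the attacker more in every row).
The remaining 2×2 game on (1, 2) × (r2, r3) has no saddle point. Let the attacker play 1 with probability p; indifference gives −4p + 13(1−p) = −2p − 6(1−p), so p = 19/21.
Similarly the defender's optimal q on r2 is 4/21, and the value is -4·(4/21) + (-2)·(17/21) = -50/21.

-50/21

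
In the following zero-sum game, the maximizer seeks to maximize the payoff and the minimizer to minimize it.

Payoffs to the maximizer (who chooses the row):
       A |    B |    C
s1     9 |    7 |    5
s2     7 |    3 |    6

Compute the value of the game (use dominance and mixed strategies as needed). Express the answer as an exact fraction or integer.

Column A is strictly dominated by C for the minimizer (it gives the maximizer more in every row).
The remaining 2×2 game on (s1, s2) × (B, C) has no saddle point. Let the maximizer play s1 with probability p; indifference gives 7p + 3(1−p) = 5p + 6(1−p), so p = 3/5.
Similarly the minimizer's optimal q on B is 1/5, and the value is 7·(1/5) + (5)·(4/5) = 27/5.

27/5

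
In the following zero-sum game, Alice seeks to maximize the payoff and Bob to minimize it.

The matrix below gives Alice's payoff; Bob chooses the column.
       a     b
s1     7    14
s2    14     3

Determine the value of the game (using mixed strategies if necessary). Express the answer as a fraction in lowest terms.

Row minima are 7 and 3, so Alice's maximin is 7; column maxima are 14 and 14, so Bob's minimax is 14. These differ, so the equilibrium is in mixed strategies.
Let Alice play s1 with probability p. Bob is indifferent when 7p + 14(1−p) = 14p + 3(1−p), giving p = 11/18.
Let Bob play a with probability q. Alice is indifferent when 7q + 14(1−q) = 14q + 3(1−q), giving q = 11/18.
The value is 7·(11/18) + (14)·(7/18) = 175/18.

175/18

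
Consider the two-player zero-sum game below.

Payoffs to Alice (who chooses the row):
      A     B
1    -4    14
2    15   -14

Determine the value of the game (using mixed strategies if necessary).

154/47

Row minima are -4 and -14, so Alice's maximin is -4; column maxima are 15 and 14, so Bob's minimax is 14. These differ, so the equilibrium is in mixed strategies.
Let Alice play 1 with probability p. Bob is indifferent when −4p + 15(1−p) = 14p − 14(1−p), giving p = 29/47.
Let Bob play A with probability q. Alice is indifferent when −4q + 14(1−q) = 15q − 14(1−q), giving q = 28/47.
The value is -4·(28/47) + (14)·(19/47) = 154/47.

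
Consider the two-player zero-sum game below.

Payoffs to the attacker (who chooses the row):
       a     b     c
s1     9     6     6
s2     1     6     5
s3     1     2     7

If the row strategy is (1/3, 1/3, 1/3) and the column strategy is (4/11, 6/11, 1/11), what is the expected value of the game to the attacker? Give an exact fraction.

146/33

Against (4/11, 6/11, 1/11), each row's expected payoff is s1: 78/11; s2: 45/11; s3: 23/11.
Taking the (1/3, 1/3, 1/3)-weighted average: (1/3)·(78/11) + (1/3)·(45/11) + (1/3)·(23/11) = 146/33.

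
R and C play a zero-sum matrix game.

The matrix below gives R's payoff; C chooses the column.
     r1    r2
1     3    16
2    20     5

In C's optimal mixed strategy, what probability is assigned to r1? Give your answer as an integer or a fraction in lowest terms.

Row minima are 3 and 5, so R's maximin is 5; column maxima are 20 and 16, so C's minimax is 16. These differ, so the equilibrium is in mixed strategies.
Let C play r1 with probability q. R is indifferent when 3q + 16(1−q) = 20q + 5(1−q), giving q = 11/28.

11/28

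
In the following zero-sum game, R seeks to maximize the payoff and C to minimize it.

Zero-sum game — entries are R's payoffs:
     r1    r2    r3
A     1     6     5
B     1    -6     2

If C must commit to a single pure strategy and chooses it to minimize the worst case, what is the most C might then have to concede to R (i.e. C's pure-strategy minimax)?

1

The worst case (largest entry) in each column is r1: 1, r2: 6, r3: 5.
The best (smallest) of these is 1.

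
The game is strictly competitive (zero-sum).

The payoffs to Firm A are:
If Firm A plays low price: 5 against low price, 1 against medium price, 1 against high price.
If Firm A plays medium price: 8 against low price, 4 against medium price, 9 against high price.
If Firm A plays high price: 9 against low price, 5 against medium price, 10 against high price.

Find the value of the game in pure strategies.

5

Row minima: 1, 4, 5 → Firm A's maximin is 5.
Column maxima: 9, 5, 10 → Firm B's minimax is 5.
They coincide at (high price, medium price), so the value is 5.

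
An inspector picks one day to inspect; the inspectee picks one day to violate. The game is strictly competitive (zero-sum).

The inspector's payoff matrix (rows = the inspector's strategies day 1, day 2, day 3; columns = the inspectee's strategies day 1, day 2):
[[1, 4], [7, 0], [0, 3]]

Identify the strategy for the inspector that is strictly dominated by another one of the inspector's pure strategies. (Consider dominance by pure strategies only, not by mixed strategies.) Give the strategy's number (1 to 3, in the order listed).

3

Compare day 3 with day 1: 1 > 0, 4 > 3.
So day 1 strictly dominates day 3 for the inspector; day 3 is strictly dominated.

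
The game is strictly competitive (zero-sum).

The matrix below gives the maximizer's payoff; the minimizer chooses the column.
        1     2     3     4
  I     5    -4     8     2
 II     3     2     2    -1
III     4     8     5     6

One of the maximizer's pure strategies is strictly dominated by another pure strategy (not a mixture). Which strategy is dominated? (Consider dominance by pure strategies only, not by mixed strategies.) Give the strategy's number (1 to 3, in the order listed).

2

Compare II with III: 4 > 3, 8 > 2, 5 > 2, 6 > -1.
So III strictly dominates II for the maximizer; II is strictly dominated.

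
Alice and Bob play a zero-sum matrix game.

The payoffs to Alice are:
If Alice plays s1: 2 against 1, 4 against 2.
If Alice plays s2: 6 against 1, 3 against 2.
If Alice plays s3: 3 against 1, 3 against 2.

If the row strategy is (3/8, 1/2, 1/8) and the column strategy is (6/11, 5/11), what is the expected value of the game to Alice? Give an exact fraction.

333/88

Against (6/11, 5/11), each row's expected payoff is s1: 32/11; s2: 51/11; s3: 3.
Taking the (3/8, 1/2, 1/8)-weighted average: (3/8)·(32/11) + (1/2)·(51/11) + (1/8)·(3) = 333/88.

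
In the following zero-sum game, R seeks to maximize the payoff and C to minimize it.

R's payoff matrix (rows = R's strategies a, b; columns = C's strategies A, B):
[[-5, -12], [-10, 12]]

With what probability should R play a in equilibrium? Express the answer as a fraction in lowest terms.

22/29

Row minima are -12 and -10, so R's maximin is -10; column maxima are -5 and 12, so C's minimax is -5. These differ, so the equilibrium is in mixed strategies.
Let R play a with probability p. C is indifferent when −5p − 10(1−p) = −12p + 12(1−p), giving p = 22/29.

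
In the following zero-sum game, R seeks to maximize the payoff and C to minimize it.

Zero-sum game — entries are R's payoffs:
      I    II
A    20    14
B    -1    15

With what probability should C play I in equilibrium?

Row minima are 14 and -1, so R's maximin is 14; column maxima are 20 and 15, so C's minimax is 15. These differ, so the equilibrium is in mixed strategies.
Let C play I with probability q. R is indifferent when 20q + 14(1−q) = −q + 15(1−q), giving q = 1/22.

1/22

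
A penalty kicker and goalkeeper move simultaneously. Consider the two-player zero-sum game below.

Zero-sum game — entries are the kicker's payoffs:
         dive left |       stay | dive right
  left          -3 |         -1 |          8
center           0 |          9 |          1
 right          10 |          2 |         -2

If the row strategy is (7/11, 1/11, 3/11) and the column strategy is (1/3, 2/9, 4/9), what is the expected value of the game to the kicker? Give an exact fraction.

247/99

Against (1/3, 2/9, 4/9), each row's expected payoff is left: 7/3; center: 22/9; right: 26/9.
Taking the (7/11, 1/11, 3/11)-weighted average: (7/11)·(7/3) + (1/11)·(22/9) + (3/11)·(26/9) = 247/99.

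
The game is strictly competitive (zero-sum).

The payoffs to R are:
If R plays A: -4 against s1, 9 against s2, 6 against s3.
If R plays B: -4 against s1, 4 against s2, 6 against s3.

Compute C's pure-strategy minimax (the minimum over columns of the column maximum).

The worst case (largest entry) in each column is s1: -4, s2: 9, s3: 6.
The best (smallest) of these is -4.

-4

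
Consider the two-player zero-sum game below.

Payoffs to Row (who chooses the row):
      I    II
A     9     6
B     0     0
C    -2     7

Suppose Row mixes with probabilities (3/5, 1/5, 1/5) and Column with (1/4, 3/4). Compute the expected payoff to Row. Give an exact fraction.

Against (1/4, 3/4), each row's expected payoff is A: 27/4; B: 0; C: 19/4.
Taking the (3/5, 1/5, 1/5)-weighted average: (3/5)·(27/4) + (1/5)·(0) + (1/5)·(19/4) = 5.

5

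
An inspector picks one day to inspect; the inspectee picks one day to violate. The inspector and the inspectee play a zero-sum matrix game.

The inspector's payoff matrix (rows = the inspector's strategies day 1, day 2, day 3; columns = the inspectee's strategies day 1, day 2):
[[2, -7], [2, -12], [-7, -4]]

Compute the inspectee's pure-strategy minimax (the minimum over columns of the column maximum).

-4

The worst case (largest entry) in each column is day 1: 2, day 2: -4.
The best (smallest) of these is -4.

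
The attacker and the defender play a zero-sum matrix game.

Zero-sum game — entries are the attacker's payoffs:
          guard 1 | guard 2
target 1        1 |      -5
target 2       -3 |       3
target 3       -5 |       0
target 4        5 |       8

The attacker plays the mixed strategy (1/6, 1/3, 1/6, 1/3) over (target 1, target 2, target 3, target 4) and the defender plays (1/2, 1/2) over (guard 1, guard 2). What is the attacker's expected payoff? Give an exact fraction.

17/12

Against (1/2, 1/2), each row's expected payoff is target 1: -2; target 2: 0; target 3: -5/2; target 4: 13/2.
Taking the (1/6, 1/3, 1/6, 1/3)-weighted average: (1/6)·(-2) + (1/3)·(0) + (1/6)·(-5/2) + (1/3)·(13/2) = 17/12.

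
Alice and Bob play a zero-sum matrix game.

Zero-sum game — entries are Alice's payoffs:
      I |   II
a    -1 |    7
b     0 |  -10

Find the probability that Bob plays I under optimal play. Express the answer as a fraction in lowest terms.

Row minima are -1 and -10, so Alice's maximin is -1; column maxima are 0 and 7, so Bob's minimax is 0. These differ, so the equilibrium is in mixed strategies.
Let Bob play I with probability q. Alice is indifferent when −q + 7(1−q) = −10(1−q), giving q = 17/18.

17/18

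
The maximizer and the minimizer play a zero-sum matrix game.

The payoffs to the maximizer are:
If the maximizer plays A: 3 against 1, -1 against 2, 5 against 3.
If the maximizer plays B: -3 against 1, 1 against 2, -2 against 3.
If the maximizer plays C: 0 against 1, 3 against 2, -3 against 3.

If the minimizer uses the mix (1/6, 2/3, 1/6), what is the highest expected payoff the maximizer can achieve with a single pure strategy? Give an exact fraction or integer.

A: (3)·(1/6) + (-1)·(2/3) + (5)·(1/6) = 2/3.
B: (-3)·(1/6) + (1)·(2/3) + (-2)·(1/6) = -1/6.
C: (0)·(1/6) + (3)·(2/3) + (-3)·(1/6) = 3/2.
The best pure response is C with expected payoff 3/2.

3/2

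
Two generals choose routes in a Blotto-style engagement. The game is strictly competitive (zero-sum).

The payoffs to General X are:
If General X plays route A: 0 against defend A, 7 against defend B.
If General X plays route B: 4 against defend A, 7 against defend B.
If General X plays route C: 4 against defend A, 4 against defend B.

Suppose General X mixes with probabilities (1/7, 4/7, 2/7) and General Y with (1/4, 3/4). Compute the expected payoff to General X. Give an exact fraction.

153/28

Against (1/4, 3/4), each row's expected payoff is route A: 21/4; route B: 25/4; route C: 4.
Taking the (1/7, 4/7, 2/7)-weighted average: (1/7)·(21/4) + (4/7)·(25/4) + (2/7)·(4) = 153/28.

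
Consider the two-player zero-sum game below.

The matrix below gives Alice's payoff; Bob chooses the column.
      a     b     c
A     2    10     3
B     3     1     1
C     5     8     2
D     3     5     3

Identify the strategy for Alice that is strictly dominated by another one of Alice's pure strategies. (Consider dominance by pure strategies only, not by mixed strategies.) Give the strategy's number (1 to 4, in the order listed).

2

Compare B with C: 5 > 3, 8 > 1, 2 > 1.
So C strictly dominates B for Alice; B is strictly dominated.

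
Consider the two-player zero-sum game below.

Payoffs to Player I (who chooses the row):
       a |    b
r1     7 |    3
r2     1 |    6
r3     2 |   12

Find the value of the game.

Row r2 is strictly dominated by row r3, so Player I never plays it.
The remaining 2×2 game on (r1, r3) × (a, b) has no saddle point. Let Player I play r1 with probability p; indifference gives 7p + 2(1−p) = 3p + 12(1−p), so p = 5/7.
Similarly Player II's optimal q on a is 9/14, and the value is 7·(9/14) + (3)·(5/14) = 39/7.

39/7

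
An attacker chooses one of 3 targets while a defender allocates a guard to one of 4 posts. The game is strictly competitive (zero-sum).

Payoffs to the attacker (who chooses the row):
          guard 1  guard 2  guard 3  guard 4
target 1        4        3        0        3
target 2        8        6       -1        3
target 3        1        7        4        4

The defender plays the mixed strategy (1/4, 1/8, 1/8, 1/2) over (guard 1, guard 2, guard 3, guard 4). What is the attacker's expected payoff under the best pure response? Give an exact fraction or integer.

target 1: (4)·(1/4) + (3)·(1/8) + (0)·(1/8) + (3)·(1/2) = 23/8.
target 2: (8)·(1/4) + (6)·(1/8) + (-1)·(1/8) + (3)·(1/2) = 33/8.
target 3: (1)·(1/4) + (7)·(1/8) + (4)·(1/8) + (4)·(1/2) = 29/8.
The best pure response is target 2 with expected payoff 33/8.

33/8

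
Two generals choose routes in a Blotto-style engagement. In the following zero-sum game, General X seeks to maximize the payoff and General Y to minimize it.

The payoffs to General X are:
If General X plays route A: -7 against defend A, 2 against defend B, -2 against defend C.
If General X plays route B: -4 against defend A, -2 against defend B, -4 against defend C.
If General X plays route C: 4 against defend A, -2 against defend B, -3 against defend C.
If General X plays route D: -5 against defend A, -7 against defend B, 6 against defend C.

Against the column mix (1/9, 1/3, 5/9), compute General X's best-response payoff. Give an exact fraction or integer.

4/9

route A: (-7)·(1/9) + (2)·(1/3) + (-2)·(5/9) = -11/9.
route B: (-4)·(1/9) + (-2)·(1/3) + (-4)·(5/9) = -10/3.
route C: (4)·(1/9) + (-2)·(1/3) + (-3)·(5/9) = -17/9.
route D: (-5)·(1/9) + (-7)·(1/3) + (6)·(5/9) = 4/9.
The best pure response is route D with expected payoff 4/9.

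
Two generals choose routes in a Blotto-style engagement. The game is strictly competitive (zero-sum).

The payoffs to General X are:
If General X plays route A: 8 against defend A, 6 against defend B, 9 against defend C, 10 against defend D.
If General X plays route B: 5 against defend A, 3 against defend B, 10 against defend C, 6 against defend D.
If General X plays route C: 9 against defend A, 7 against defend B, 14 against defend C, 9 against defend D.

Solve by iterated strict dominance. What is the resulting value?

7

Column defend C is strictly dominated by defend A for General Y (8<9, 5<10, 9<14); eliminate defend C.
Row route B is strictly dominated by row route A (8>5, 6>3, 10>6); eliminate route B.
Column defend D is strictly dominated by defend B for General Y (6<10, 7<9); eliminate defend D.
Column defend A is strictly dominated by defend B for General Y (6<8, 7<9); eliminate defend A.
Row route A is strictly dominated by row route C (7>6); eliminate route A.
Only (route C, defend B) remains, with payoff 7.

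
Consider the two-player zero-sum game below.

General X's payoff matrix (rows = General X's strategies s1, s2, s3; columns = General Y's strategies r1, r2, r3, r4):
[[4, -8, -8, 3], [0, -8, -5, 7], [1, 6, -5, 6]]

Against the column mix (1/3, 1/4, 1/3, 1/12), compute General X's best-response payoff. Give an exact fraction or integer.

2/3

s1: (4)·(1/3) + (-8)·(1/4) + (-8)·(1/3) + (3)·(1/12) = -37/12.
s2: (0)·(1/3) + (-8)·(1/4) + (-5)·(1/3) + (7)·(1/12) = -37/12.
s3: (1)·(1/3) + (6)·(1/4) + (-5)·(1/3) + (6)·(1/12) = 2/3.
The best pure response is s3 with expected payoff 2/3.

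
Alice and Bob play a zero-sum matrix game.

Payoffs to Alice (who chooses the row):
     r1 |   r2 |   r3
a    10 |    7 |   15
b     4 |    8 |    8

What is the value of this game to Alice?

52/7

Column r3 is strictly dominated by r1 for Bob (it gives Alice more in every row).
The remaining 2×2 game on (a, b) × (r1, r2) has no saddle point. Let Alice play a with probability p; indifference gives 10p + 4(1−p) = 7p + 8(1−p), so p = 4/7.
Similarly Bob's optimal q on r1 is 1/7, and the value is 10·(1/7) + (7)·(6/7) = 52/7.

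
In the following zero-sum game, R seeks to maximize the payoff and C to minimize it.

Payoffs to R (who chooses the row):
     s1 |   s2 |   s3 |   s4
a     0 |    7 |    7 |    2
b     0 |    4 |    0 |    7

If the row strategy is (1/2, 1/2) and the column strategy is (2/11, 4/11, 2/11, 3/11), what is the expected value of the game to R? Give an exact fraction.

85/22

Against (2/11, 4/11, 2/11, 3/11), each row's expected payoff is a: 48/11; b: 37/11.
Taking the (1/2, 1/2)-weighted average: (1/2)·(48/11) + (1/2)·(37/11) = 85/22.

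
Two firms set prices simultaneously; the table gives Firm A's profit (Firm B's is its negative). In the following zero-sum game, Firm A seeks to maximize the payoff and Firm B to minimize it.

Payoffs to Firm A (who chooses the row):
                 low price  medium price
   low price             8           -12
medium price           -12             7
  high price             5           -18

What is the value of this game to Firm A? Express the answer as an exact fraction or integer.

-88/39

Row high price is strictly dominated by row low price, so Firm A never plays it.
The remaining 2×2 game on (low price, medium price) × (low price, medium price) has no saddle point. Let Firm A play low price with probability p; indifference gives 8p − 12(1−p) = −12p + 7(1−p), so p = 19/39.
Similarly Firm B's optimal q on low price is 19/39, and the value is 8·(19/39) + (-12)·(20/39) = -88/39.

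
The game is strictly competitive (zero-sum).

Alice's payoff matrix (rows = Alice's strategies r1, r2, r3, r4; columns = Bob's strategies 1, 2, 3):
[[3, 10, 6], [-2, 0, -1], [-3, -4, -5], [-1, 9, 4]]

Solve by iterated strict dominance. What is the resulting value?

Row r4 is strictly dominated by row r1 (3>-1, 10>9, 6>4); eliminate r4.
Row r3 is strictly dominated by row r1 (3>-3, 10>-4, 6>-5); eliminate r3.
Row r2 is strictly dominated by row r1 (3>-2, 10>0, 6>-1); eliminate r2.
Column 3 is strictly dominated by 1 for Bob (3<6); eliminate 3.
Column 2 is strictly dominated by 1 for Bob (3<10); eliminate 2.
Only (r1, 1) remains, with payoff 3.

3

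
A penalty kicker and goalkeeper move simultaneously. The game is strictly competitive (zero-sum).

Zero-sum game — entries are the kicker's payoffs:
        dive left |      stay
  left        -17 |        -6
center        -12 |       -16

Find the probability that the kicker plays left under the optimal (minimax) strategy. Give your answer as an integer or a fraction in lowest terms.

Row minima are -17 and -16, so the kicker's maximin is -16; column maxima are -12 and -6, so the goalkeeper's minimax is -12. These differ, so the equilibrium is in mixed strategies.
Let the kicker play left with probability p. The goalkeeper is indifferent when −17p − 12(1−p) = −6p − 16(1−p), giving p = 4/15.

4/15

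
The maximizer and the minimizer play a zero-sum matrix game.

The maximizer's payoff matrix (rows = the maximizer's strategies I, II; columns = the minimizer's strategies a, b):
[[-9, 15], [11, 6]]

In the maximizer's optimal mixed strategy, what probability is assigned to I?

5/29

Row minima are -9 and 6, so the maximizer's maximin is 6; column maxima are 11 and 15, so the minimizer's minimax is 11. These differ, so the equilibrium is in mixed strategies.
Let the maximizer play I with probability p. The minimizer is indifferent when −9p + 11(1−p) = 15p + 6(1−p), giving p = 5/29.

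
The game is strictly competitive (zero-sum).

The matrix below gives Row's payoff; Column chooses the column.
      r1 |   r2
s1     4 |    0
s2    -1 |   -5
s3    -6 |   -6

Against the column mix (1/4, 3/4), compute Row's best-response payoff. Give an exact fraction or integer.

1

s1: (4)·(1/4) + (0)·(3/4) = 1.
s2: (-1)·(1/4) + (-5)·(3/4) = -4.
s3: (-6)·(1/4) + (-6)·(3/4) = -6.
The best pure response is s1 with expected payoff 1.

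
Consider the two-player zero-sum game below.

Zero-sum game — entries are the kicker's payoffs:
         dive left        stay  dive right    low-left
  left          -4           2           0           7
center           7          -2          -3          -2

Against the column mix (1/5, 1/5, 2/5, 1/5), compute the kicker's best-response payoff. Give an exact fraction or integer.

left: (-4)·(1/5) + (2)·(1/5) + (0)·(2/5) + (7)·(1/5) = 1.
center: (7)·(1/5) + (-2)·(1/5) + (-3)·(2/5) + (-2)·(1/5) = -3/5.
The best pure response is left with expected payoff 1.

1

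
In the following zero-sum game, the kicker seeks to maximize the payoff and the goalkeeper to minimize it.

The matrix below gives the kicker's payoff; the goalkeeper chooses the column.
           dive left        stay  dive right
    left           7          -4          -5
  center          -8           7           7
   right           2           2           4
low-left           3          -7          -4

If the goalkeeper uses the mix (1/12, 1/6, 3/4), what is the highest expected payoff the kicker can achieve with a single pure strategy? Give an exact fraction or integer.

23/4

left: (7)·(1/12) + (-4)·(1/6) + (-5)·(3/4) = -23/6.
center: (-8)·(1/12) + (7)·(1/6) + (7)·(3/4) = 23/4.
right: (2)·(1/12) + (2)·(1/6) + (4)·(3/4) = 7/2.
low-left: (3)·(1/12) + (-7)·(1/6) + (-4)·(3/4) = -47/12.
The best pure response is center with expected payoff 23/4.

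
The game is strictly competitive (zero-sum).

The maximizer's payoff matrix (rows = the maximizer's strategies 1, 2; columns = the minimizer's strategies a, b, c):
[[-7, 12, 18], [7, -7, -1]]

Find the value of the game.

Column c is strictly dominated by b for the minimizer (it gives the maximizer more in every row).
The remaining 2×2 game on (1, 2) × (a, b) has no saddle point. Let the maximizer play 1 with probability p; indifference gives −7p + 7(1−p) = 12p − 7(1−p), so p = 14/33.
Similarly the minimizer's optimal q on a is 19/33, and the value is -7·(19/33) + (12)·(14/33) = 35/33.

35/33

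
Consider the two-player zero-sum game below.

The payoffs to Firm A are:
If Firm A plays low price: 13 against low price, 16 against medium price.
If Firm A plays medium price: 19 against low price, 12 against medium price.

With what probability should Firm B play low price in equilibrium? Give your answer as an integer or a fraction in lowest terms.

2/5

Row minima are 13 and 12, so Firm A's maximin is 13; column maxima are 19 and 16, so Firm B's minimax is 16. These differ, so the equilibrium is in mixed strategies.
Let Firm B play low price with probability q. Firm A is indifferent when 13q + 16(1−q) = 19q + 12(1−q), giving q = 2/5.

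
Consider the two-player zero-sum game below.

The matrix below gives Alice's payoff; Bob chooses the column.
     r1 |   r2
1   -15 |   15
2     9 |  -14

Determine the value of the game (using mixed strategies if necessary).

Row minima are -15 and -14, so Alice's maximin is -14; column maxima are 9 and 15, so Bob's minimax is 9. These differ, so the equilibrium is in mixed strategies.
Let Alice play 1 with probability p. Bob is indifferent when −15p + 9(1−p) = 15p − 14(1−p), giving p = 23/53.
Let Bob play r1 with probability q. Alice is indifferent when −15q + 15(1−q) = 9q − 14(1−q), giving q = 29/53.
The value is -15·(29/53) + (15)·(24/53) = -75/53.

-75/53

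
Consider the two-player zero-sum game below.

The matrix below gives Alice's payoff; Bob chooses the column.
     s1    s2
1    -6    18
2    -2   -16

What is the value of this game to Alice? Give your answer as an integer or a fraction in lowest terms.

Row minima are -6 and -16, so Alice's maximin is -6; column maxima are -2 and 18, so Bob's minimax is -2. These differ, so the equilibrium is in mixed strategies.
Let Alice play 1 with probability p. Bob is indifferent when −6p − 2(1−p) = 18p − 16(1−p), giving p = 7/19.
Let Bob play s1 with probability q. Alice is indifferent when −6q + 18(1−q) = −2q − 16(1−q), giving q = 17/19.
The value is -6·(17/19) + (18)·(2/19) = -66/19.

-66/19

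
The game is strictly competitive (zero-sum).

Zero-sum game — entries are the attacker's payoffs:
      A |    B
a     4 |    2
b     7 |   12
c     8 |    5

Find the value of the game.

Row a is strictly dominated by row c, so the attacker never plays it.
The remaining 2×2 game on (b, c) × (A, B) has no saddle point. Let the attacker play b with probability p; indifference gives 7p + 8(1−p) = 12p + 5(1−p), so p = 3/8.
Similarly the defender's optimal q on A is 7/8, and the value is 7·(7/8) + (12)·(1/8) = 61/8.

61/8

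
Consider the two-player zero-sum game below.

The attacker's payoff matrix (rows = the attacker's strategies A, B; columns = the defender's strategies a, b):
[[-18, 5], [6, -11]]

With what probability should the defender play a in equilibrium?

Row minima are -18 and -11, so the attacker's maximin is -11; column maxima are 6 and 5, so the defender's minimax is 5. These differ, so the equilibrium is in mixed strategies.
Let the defender play a with probability q. The attacker is indifferent when −18q + 5(1−q) = 6q − 11(1−q), giving q = 2/5.

2/5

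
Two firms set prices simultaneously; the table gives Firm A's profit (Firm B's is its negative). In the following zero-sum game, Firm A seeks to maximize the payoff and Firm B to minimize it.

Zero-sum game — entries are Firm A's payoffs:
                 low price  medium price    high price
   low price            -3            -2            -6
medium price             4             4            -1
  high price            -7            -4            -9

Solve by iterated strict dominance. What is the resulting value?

Row high price is strictly dominated by row low price (-3>-7, -2>-4, -6>-9); eliminate high price.
Row low price is strictly dominated by row medium price (4>-3, 4>-2, -1>-6); eliminate low price.
Column medium price is strictly dominated by high price for Firm B (-1<4); eliminate medium price.
Column low price is strictly dominated by high price for Firm B (-1<4); eliminate low price.
Only (medium price, high price) remains, with payoff -1.

-1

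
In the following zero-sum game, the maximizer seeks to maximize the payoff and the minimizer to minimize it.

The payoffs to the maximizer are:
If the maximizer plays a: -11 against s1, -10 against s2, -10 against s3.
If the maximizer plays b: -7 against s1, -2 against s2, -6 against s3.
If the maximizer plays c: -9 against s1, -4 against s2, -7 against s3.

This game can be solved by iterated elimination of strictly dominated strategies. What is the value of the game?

-7

Row c is strictly dominated by row b (-7>-9, -2>-4, -6>-7); eliminate c.
Row a is strictly dominated by row b (-7>-11, -2>-10, -6>-10); eliminate a.
Column s3 is strictly dominated by s1 for the minimizer (-7<-6); eliminate s3.
Column s2 is strictly dominated by s1 for the minimizer (-7<-2); eliminate s2.
Only (b, s1) remains, with payoff -7.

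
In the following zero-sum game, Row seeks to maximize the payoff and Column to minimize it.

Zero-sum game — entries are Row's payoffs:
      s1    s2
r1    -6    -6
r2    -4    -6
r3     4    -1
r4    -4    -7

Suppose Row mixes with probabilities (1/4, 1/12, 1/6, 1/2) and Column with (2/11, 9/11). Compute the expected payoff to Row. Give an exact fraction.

-172/33

Against (2/11, 9/11), each row's expected payoff is r1: -6; r2: -62/11; r3: -1/11; r4: -71/11.
Taking the (1/4, 1/12, 1/6, 1/2)-weighted average: (1/4)·(-6) + (1/12)·(-62/11) + (1/6)·(-1/11) + (1/2)·(-71/11) = -172/33.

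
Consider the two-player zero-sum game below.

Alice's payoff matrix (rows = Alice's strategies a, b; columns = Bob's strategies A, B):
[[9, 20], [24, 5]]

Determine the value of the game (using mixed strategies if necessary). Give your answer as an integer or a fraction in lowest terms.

29/2

Row minima are 9 and 5, so Alice's maximin is 9; column maxima are 24 and 20, so Bob's minimax is 20. These differ, so the equilibrium is in mixed strategies.
Let Alice play a with probability p. Bob is indifferent when 9p + 24(1−p) = 20p + 5(1−p), giving p = 19/30.
Let Bob play A with probability q. Alice is indifferent when 9q + 20(1−q) = 24q + 5(1−q), giving q = 1/2.
The value is 9·(1/2) + (20)·(1/2) = 29/2.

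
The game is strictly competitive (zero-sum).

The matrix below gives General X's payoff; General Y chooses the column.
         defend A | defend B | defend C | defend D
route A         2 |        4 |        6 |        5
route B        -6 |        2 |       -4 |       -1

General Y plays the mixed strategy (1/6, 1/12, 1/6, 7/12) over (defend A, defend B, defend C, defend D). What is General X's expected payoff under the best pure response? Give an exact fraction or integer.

route A: (2)·(1/6) + (4)·(1/12) + (6)·(1/6) + (5)·(7/12) = 55/12.
route B: (-6)·(1/6) + (2)·(1/12) + (-4)·(1/6) + (-1)·(7/12) = -25/12.
The best pure response is route A with expected payoff 55/12.

55/12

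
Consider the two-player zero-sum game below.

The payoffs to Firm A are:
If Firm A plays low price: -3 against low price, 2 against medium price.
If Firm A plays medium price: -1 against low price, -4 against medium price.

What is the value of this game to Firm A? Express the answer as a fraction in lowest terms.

Row minima are -3 and -4, so Firm A's maximin is -3; column maxima are -1 and 2, so Firm B's minimax is -1. These differ, so the equilibrium is in mixed strategies.
Let Firm A play low price with probability p. Firm B is indifferent when −3p − (1−p) = 2p − 4(1−p), giving p = 3/8.
Let Firm B play low price with probability q. Firm A is indifferent when −3q + 2(1−q) = −q − 4(1−q), giving q = 3/4.
The value is -3·(3/4) + (2)·(1/4) = -7/4.

-7/4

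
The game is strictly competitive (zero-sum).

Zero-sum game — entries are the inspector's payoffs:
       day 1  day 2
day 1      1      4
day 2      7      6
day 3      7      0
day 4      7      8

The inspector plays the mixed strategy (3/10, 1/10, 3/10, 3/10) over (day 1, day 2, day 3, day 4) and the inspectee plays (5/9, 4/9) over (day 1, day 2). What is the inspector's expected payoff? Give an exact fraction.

Against (5/9, 4/9), each row's expected payoff is day 1: 7/3; day 2: 59/9; day 3: 35/9; day 4: 67/9.
Taking the (3/10, 1/10, 3/10, 3/10)-weighted average: (3/10)·(7/3) + (1/10)·(59/9) + (3/10)·(35/9) + (3/10)·(67/9) = 214/45.

214/45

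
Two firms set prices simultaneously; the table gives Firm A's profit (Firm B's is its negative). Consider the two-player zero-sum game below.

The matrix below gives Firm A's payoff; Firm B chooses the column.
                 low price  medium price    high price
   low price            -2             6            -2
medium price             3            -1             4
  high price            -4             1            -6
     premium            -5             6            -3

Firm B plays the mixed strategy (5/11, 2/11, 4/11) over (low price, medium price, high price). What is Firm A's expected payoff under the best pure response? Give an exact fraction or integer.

29/11

low price: (-2)·(5/11) + (6)·(2/11) + (-2)·(4/11) = -6/11.
medium price: (3)·(5/11) + (-1)·(2/11) + (4)·(4/11) = 29/11.
high price: (-4)·(5/11) + (1)·(2/11) + (-6)·(4/11) = -42/11.
premium: (-5)·(5/11) + (6)·(2/11) + (-3)·(4/11) = -25/11.
The best pure response is medium price with expected payoff 29/11.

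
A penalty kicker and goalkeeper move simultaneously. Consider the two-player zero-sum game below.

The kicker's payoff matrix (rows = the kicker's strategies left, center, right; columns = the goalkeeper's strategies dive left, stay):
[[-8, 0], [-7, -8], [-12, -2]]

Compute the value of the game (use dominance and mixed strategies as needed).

Row right is strictly dominated by row left, so the kicker never plays it.
The remaining 2×2 game on (left, center) × (dive left, stay) has no saddle point. Let the kicker play left with probability p; indifference gives −8p − 7(1−p) = −8(1−p), so p = 1/9.
Similarly the goalkeeper's optimal q on dive left is 8/9, and the value is -8·(8/9) + (0)·(1/9) = -64/9.

-64/9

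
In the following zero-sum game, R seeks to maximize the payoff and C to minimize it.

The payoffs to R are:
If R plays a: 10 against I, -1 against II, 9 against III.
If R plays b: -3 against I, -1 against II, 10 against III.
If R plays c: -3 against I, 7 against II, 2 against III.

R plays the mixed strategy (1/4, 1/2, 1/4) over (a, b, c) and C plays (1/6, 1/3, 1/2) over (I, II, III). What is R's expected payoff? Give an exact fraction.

17/4

Against (1/6, 1/3, 1/2), each row's expected payoff is a: 35/6; b: 25/6; c: 17/6.
Taking the (1/4, 1/2, 1/4)-weighted average: (1/4)·(35/6) + (1/2)·(25/6) + (1/4)·(17/6) = 17/4.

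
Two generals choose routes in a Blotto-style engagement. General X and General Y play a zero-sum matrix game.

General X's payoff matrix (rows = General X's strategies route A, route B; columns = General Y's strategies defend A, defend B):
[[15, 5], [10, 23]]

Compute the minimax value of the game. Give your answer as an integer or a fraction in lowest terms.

Row minima are 5 and 10, so General X's maximin is 10; column maxima are 15 and 23, so General Y's minimax is 15. These differ, so the equilibrium is in mixed strategies.
Let General X play route A with probability p. General Y is indifferent when 15p + 10(1−p) = 5p + 23(1−p), giving p = 13/23.
Let General Y play defend A with probability q. General X is indifferent when 15q + 5(1−q) = 10q + 23(1−q), giving q = 18/23.
The value is 15·(18/23) + (5)·(5/23) = 295/23.

295/23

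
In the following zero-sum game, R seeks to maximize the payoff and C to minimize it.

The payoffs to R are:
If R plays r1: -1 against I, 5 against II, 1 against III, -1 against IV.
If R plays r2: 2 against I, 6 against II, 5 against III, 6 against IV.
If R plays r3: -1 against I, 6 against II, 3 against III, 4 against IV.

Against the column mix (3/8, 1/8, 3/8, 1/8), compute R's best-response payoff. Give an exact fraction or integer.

r1: (-1)·(3/8) + (5)·(1/8) + (1)·(3/8) + (-1)·(1/8) = 1/2.
r2: (2)·(3/8) + (6)·(1/8) + (5)·(3/8) + (6)·(1/8) = 33/8.
r3: (-1)·(3/8) + (6)·(1/8) + (3)·(3/8) + (4)·(1/8) = 2.
The best pure response is r2 with expected payoff 33/8.

33/8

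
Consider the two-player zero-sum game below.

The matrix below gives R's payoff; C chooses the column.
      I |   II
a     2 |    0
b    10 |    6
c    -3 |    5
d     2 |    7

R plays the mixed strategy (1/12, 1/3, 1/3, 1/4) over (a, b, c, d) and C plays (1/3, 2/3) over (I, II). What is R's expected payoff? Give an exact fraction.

Against (1/3, 2/3), each row's expected payoff is a: 2/3; b: 22/3; c: 7/3; d: 16/3.
Taking the (1/12, 1/3, 1/3, 1/4)-weighted average: (1/12)·(2/3) + (1/3)·(22/3) + (1/3)·(7/3) + (1/4)·(16/3) = 83/18.

83/18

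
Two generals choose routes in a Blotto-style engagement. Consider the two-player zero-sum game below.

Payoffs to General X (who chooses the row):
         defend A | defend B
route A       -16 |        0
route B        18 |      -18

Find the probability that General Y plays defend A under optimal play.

Row minima are -16 and -18, so General X's maximin is -16; column maxima are 18 and 0, so General Y's minimax is 0. These differ, so the equilibrium is in mixed strategies.
Let General Y play defend A with probability q. General X is indifferent when −16q = 18q − 18(1−q), giving q = 9/26.

9/26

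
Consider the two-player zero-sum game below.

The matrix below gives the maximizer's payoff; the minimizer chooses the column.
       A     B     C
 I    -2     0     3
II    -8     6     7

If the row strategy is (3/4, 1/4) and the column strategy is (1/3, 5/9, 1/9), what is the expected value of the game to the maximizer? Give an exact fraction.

Against (1/3, 5/9, 1/9), each row's expected payoff is I: -1/3; II: 13/9.
Taking the (3/4, 1/4)-weighted average: (3/4)·(-1/3) + (1/4)·(13/9) = 1/9.

1/9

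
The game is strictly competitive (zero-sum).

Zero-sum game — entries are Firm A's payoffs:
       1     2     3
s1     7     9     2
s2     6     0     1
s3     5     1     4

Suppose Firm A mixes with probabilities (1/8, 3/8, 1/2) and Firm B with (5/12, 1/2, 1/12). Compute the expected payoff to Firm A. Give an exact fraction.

Against (5/12, 1/2, 1/12), each row's expected payoff is s1: 91/12; s2: 31/12; s3: 35/12.
Taking the (1/8, 3/8, 1/2)-weighted average: (1/8)·(91/12) + (3/8)·(31/12) + (1/2)·(35/12) = 27/8.

27/8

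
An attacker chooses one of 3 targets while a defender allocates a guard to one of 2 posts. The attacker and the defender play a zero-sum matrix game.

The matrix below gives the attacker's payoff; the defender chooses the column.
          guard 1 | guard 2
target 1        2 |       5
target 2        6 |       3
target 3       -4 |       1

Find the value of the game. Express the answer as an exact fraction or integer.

4

Row target 3 is strictly dominated by row target 1, so the attacker never plays it.
The remaining 2×2 game on (target 1, target 2) × (guard 1, guard 2) has no saddle point. Let the attacker play target 1 with probability p; indifference gives 2p + 6(1−p) = 5p + 3(1−p), so p = 1/2.
Similarly the defender's optimal q on guard 1 is 1/3, and the value is 2·(1/3) + (5)·(2/3) = 4.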